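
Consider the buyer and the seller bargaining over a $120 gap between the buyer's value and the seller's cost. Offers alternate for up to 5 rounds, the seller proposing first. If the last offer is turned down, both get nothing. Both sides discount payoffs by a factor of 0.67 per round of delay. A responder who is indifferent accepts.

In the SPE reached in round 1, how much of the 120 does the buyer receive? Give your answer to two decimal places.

38.44

Round 5 (the seller proposes): the buyer will accept anything ≥ 0, so the seller offers 0 and keeps 120.
Round 4 (the buyer proposes): the seller can get 120 next round, worth 0.67 × 120 = 80.4 now; the buyer offers that and keeps 39.6.
Round 3 (the seller proposes): the buyer can get 39.6 next round, worth 0.67 × 39.6 = 26.532 now, so the seller offers 26.532, keeping 93.468.
Round 2 (the buyer proposes): the seller can get 93.468 next round, worth 0.67 × 93.468 = 62.62356 now, so the buyer offers 62.62356, keeping 57.37644.
Round 1 (the seller proposes): the buyer can get 57.37644 next round, worth 0.67 × 57.37644 = 38.4422148 now, so the seller offers 38.4422148, keeping 81.5577852.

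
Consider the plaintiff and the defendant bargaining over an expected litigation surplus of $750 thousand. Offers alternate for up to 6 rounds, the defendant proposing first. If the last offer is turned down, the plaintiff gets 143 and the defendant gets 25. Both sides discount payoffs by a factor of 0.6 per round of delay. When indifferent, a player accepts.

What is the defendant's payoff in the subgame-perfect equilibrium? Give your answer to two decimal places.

448.82

Round 6 (the plaintiff proposes): the defendant gets 25 if talks fail, so the plaintiff offers 25 and keeps 725.
Round 5 (the defendant proposes): the plaintiff can get 725 next round, worth 0.6 × 725 = 435 now; the defendant offers that and keeps 315.
Round 4 (the plaintiff proposes): the defendant can get 315 next round, worth 0.6 × 315 = 189 now; the plaintiff offers that and keeps 561.
Round 3 (the defendant proposes): the plaintiff can get 561 next round, worth 0.6 × 561 = 336.6 now. The defendant offers 336.6 and keeps 750 − 336.6 = 413.4.
Round 2 (the plaintiff proposes): the defendant can get 413.4 next round, worth 0.6 × 413.4 = 248.04 now, so the plaintiff offers 248.04, keeping 501.96.
Round 1 (the defendant proposes): the plaintiff can get 501.96 next round, worth 0.6 × 501.96 = 301.176 now; the defendant offers that and keeps 448.824.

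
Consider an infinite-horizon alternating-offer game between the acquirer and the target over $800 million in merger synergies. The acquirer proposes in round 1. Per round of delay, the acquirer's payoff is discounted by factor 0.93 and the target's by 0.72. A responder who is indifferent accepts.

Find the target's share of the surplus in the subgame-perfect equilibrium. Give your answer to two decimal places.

122.03

Let x be the acquirer's share when the acquirer proposes and y be the target's share when the target proposes.
The target accepts iff offered ≥ 0.72·y, so x = 800 − 0.72y. Symmetrically y = 800 − 0.93x.
Substituting: x = 800 − 0.72(800 − 0.93x), giving x(1 − 0.93·0.72) = 800(1 − 0.72).
So x = 800 × 0.28 / 0.3304 ≈ 677.9661, and the target receives 800 − x ≈ 122.0339.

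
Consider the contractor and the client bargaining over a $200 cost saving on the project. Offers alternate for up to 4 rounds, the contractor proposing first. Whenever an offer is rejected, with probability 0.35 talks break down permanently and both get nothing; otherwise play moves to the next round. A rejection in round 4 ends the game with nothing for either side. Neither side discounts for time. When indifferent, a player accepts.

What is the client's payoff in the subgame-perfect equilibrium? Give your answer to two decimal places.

By backward induction:
Round 4 (the client proposes): rejection yields 0 for the contractor; the client offers 0 and keeps 200.
Round 3 (the contractor proposes): rejecting gives the client an expected 0.65 × 200 = 130, so the contractor offers 130, keeping 70.
Round 2 (the client proposes): rejecting gives the contractor an expected 0.65 × 70 = 45.5. The client offers 45.5 and keeps 200 − 45.5 = 154.5.
Round 1 (the contractor proposes): rejecting gives the client an expected 0.65 × 154.5 = 100.425; the contractor offers that and keeps 99.575.

100.43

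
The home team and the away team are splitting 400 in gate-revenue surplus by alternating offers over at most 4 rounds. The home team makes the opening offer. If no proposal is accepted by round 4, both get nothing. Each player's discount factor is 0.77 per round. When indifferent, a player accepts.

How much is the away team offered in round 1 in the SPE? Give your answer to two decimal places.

Round 4 (the away team proposes): rejection yields 0 for the home team; the away team offers 0 and keeps 400.
Round 3 (the home team proposes): the away team can get 400 next round, worth 0.77 × 400 = 308 now. The home team offers 308 and keeps 400 − 308 = 92.
Round 2 (the away team proposes): the home team can get 92 next round, worth 0.77 × 92 = 70.84 now. The away team offers 70.84 and keeps 400 − 70.84 = 329.16.
Round 1 (the home team proposes): the away team can get 329.16 next round, worth 0.77 × 329.16 = 253.4532 now; the home team offers that and keeps 146.5468.

253.45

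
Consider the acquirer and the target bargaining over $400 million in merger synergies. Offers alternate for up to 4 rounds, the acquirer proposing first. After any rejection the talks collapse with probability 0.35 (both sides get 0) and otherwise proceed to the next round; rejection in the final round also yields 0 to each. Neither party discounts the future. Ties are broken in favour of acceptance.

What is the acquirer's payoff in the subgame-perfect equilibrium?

199.15

Round 4 (the target proposes): rejection yields 0 for the acquirer; the target offers 0 and keeps 400.
Round 3 (the acquirer proposes): rejecting gives the target an expected 0.65 × 400 = 260, so the acquirer offers 260, keeping 140.
Round 2 (the target proposes): rejecting gives the acquirer an expected 0.65 × 140 = 91; the target offers that and keeps 309.
Round 1 (the acquirer proposes): rejecting gives the target an expected 0.65 × 309 = 200.85; the acquirer offers that and keeps 199.15.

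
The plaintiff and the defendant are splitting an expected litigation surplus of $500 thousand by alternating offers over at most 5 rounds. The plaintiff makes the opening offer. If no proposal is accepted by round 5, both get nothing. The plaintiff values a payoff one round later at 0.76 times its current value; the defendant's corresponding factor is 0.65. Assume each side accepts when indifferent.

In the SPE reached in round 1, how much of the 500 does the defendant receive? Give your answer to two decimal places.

Round 5 (the plaintiff proposes): rejection yields 0 for the defendant; the plaintiff offers 0 and keeps 500.
Round 4 (the defendant proposes): the plaintiff can get 500 next round, worth 0.76 × 500 = 380 now; the defendant offers that and keeps 120.
Round 3 (the plaintiff proposes): the defendant can get 120 next round, worth 0.65 × 120 = 78 now, so the plaintiff offers 78, keeping 422.
Round 2 (the defendant proposes): the plaintiff can get 422 next round, worth 0.76 × 422 = 320.72 now; the defendant offers that and keeps 179.28.
Round 1 (the plaintiff proposes): the defendant can get 179.28 next round, worth 0.65 × 179.28 = 116.532 now, so the plaintiff offers 116.532, keeping 383.468.

116.53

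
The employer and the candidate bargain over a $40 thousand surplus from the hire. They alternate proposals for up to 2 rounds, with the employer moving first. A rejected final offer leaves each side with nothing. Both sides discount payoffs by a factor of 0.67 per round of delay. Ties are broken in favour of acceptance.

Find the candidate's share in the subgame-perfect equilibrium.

26.8

Work backward from the last round.
Round 2 (the candidate proposes): rejection yields 0 for the employer; the candidate offers 0 and keeps 40.
Round 1 (the employer proposes): the candidate can get 40 next round, worth 0.67 × 40 = 26.8 now; the employer offers that and keeps 13.2.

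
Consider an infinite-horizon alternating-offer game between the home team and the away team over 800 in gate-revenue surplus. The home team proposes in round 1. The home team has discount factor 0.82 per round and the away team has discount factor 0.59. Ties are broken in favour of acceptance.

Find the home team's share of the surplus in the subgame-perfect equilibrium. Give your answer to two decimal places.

635.41

In a stationary SPE each proposer offers the other exactly their discounted continuation value.
If the home team keeps x when proposing and the away team keeps y when proposing, then x = 800 − 0.59y and y = 800 − 0.82x.
Solving: x = 800(1 − 0.59) / (1 − 0.82·0.59) = 328 / 0.5162 ≈ 635.4126.
The away team gets 800 − 635.4126 ≈ 164.5874.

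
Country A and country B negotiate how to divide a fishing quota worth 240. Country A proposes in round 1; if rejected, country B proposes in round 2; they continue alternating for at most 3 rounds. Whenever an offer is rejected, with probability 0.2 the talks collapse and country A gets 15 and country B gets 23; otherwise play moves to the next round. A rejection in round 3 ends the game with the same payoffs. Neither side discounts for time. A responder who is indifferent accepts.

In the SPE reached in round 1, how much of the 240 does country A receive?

Round 3 (country A proposes): country B gets 23 if talks fail, so country A offers 23 and keeps 217.
Round 2 (country B proposes): rejecting gives country A an expected 0.8 × 217 + 0.2 × 15 = 176.6, so country B offers 176.6, keeping 63.4.
Round 1 (country A proposes): rejecting gives country B an expected 0.8 × 63.4 + 0.2 × 23 = 55.32; country A offers that and keeps 184.68.

184.68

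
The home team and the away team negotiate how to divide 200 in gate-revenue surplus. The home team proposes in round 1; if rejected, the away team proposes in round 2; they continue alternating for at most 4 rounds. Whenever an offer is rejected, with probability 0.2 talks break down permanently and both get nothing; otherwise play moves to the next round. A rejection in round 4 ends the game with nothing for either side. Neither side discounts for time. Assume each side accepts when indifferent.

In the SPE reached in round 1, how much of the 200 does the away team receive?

134.4

Round 4 (the away team proposes): the home team will accept anything ≥ 0, so the away team offers 0 and keeps 200.
Round 3 (the home team proposes): rejecting gives the away team an expected 0.8 × 200 = 160, so the home team offers 160, keeping 40.
Round 2 (the away team proposes): rejecting gives the home team an expected 0.8 × 40 = 32. The away team offers 32 and keeps 200 − 32 = 168.
Round 1 (the home team proposes): rejecting gives the away team an expected 0.8 × 168 = 134.4; the home team offers that and keeps 65.6.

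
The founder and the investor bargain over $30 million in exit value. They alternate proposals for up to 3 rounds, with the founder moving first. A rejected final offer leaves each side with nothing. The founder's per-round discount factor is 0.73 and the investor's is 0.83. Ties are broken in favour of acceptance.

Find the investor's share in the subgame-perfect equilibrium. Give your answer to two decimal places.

6.72

Round 3 (the founder proposes): the investor will accept anything ≥ 0, so the founder offers 0 and keeps 30.
Round 2 (the investor proposes): the founder can get 30 next round, worth 0.73 × 30 = 21.9 now; the investor offers that and keeps 8.1.
Round 1 (the founder proposes): the investor can get 8.1 next round, worth 0.83 × 8.1 = 6.723 now, so the founder offers 6.723, keeping 23.277.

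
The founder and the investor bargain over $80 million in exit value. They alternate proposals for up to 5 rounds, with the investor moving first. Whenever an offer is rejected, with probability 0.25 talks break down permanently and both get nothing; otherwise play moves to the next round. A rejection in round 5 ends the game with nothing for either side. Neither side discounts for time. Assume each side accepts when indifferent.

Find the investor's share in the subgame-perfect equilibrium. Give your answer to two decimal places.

56.56

Round 5 (the investor proposes): rejection yields 0 for the founder; the investor offers 0 and keeps 80.
Round 4 (the founder proposes): rejecting gives the investor an expected 0.75 × 80 = 60; the founder offers that and keeps 20.
Round 3 (the investor proposes): rejecting gives the founder an expected 0.75 × 20 = 15; the investor offers that and keeps 65.
Round 2 (the founder proposes): rejecting gives the investor an expected 0.75 × 65 = 48.75; the founder offers that and keeps 31.25.
Round 1 (the investor proposes): rejecting gives the founder an expected 0.75 × 31.25 = 23.4375. The investor offers 23.4375 and keeps 80 − 23.4375 = 56.5625.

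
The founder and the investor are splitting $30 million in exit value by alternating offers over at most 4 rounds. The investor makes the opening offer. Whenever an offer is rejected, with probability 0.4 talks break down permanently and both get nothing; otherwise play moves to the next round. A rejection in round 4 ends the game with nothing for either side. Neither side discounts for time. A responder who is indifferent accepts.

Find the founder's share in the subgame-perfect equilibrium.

13.68

Round 4 (the founder proposes): rejection yields 0 for the investor; the founder offers 0 and keeps 30.
Round 3 (the investor proposes): rejecting gives the founder an expected 0.6 × 30 = 18; the investor offers that and keeps 12.
Round 2 (the founder proposes): rejecting gives the investor an expected 0.6 × 12 = 7.2; the founder offers that and keeps 22.8.
Round 1 (the investor proposes): rejecting gives the founder an expected 0.6 × 22.8 = 13.68. The investor offers 13.68 and keeps 30 − 13.68 = 16.32.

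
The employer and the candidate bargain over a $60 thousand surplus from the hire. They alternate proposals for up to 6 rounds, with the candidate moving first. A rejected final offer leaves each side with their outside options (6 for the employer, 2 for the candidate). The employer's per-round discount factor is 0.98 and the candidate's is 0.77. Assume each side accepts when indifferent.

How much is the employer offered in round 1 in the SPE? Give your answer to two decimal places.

Round 6 (the employer proposes): the candidate gets 2 if talks fail, so the employer offers 2 and keeps 58.
Round 5 (the candidate proposes): the employer can get 58 next round, worth 0.98 × 58 = 56.84 now; the candidate offers that and keeps 3.16.
Round 4 (the employer proposes): the candidate can get 3.16 next round, worth 0.77 × 3.16 = 2.4332 now; the employer offers that and keeps 57.5668.
Round 3 (the candidate proposes): the employer can get 57.5668 next round, worth 0.98 × 57.5668 = 56.415464 now. The candidate offers 56.415464 and keeps 60 − 56.415464 = 3.584536.
Round 2 (the employer proposes): the candidate can get 3.584536 next round, worth 0.77 × 3.584536 = 2.76009272 now, so the employer offers 2.76009272, keeping 57.23990728.
Round 1 (the candidate proposes): the employer can get 57.23990728 next round, worth 0.98 × 57.23990728 = 56.0951091344 now. The candidate offers 56.0951091344 and keeps 60 − 56.0951091344 = 3.9048908656.

56.10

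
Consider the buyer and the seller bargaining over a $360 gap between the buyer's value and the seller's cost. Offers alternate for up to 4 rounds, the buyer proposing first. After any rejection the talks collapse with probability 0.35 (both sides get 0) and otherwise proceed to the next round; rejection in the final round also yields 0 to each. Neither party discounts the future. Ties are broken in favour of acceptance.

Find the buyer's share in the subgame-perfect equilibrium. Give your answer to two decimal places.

Round 4 (the seller proposes): the buyer will accept anything ≥ 0, so the seller offers 0 and keeps 360.
Round 3 (the buyer proposes): rejecting gives the seller an expected 0.65 × 360 = 234. The buyer offers 234 and keeps 360 − 234 = 126.
Round 2 (the seller proposes): rejecting gives the buyer an expected 0.65 × 126 = 81.9; the seller offers that and keeps 278.1.
Round 1 (the buyer proposes): rejecting gives the seller an expected 0.65 × 278.1 = 180.765; the buyer offers that and keeps 179.235.

179.24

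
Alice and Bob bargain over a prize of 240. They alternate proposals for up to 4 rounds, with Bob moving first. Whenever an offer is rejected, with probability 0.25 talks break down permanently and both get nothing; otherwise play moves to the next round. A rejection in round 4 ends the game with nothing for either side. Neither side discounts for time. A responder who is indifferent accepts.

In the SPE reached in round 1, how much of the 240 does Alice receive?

146.25

Round 4 (Alice proposes): Bob will accept anything ≥ 0, so Alice offers 0 and keeps 240.
Round 3 (Bob proposes): rejecting gives Alice an expected 0.75 × 240 = 180; Bob offers that and keeps 60.
Round 2 (Alice proposes): rejecting gives Bob an expected 0.75 × 60 = 45; Alice offers that and keeps 195.
Round 1 (Bob proposes): rejecting gives Alice an expected 0.75 × 195 = 146.25, so Bob offers 146.25, keeping 93.75.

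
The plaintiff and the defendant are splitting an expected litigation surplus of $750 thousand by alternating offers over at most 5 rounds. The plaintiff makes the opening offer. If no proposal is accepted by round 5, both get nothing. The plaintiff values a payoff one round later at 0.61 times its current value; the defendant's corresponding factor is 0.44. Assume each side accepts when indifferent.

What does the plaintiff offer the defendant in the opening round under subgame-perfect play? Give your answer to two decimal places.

163.24

By backward induction:
Round 5 (the plaintiff proposes): rejection yields 0 for the defendant; the plaintiff offers 0 and keeps 750.
Round 4 (the defendant proposes): the plaintiff can get 750 next round, worth 0.61 × 750 = 457.5 now. The defendant offers 457.5 and keeps 750 − 457.5 = 292.5.
Round 3 (the plaintiff proposes): the defendant can get 292.5 next round, worth 0.44 × 292.5 = 128.7 now; the plaintiff offers that and keeps 621.3.
Round 2 (the defendant proposes): the plaintiff can get 621.3 next round, worth 0.61 × 621.3 = 378.993 now, so the defendant offers 378.993, keeping 371.007.
Round 1 (the plaintiff proposes): the defendant can get 371.007 next round, worth 0.44 × 371.007 = 163.24308 now; the plaintiff offers that and keeps 586.75692.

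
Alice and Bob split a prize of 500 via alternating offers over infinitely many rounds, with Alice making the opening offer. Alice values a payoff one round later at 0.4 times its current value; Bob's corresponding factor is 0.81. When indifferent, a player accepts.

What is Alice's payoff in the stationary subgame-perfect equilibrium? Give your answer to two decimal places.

140.53

Let x be Alice's share when Alice proposes and y be Bob's share when Bob proposes.
Bob accepts iff offered ≥ 0.81·y, so x = 500 − 0.81y. Symmetrically y = 500 − 0.4x.
Substituting: x = 500 − 0.81(500 − 0.4x), giving x(1 − 0.4·0.81) = 500(1 − 0.81).
So x = 500 × 0.19 / 0.676 ≈ 140.5325, and Bob receives 500 − x ≈ 359.4675.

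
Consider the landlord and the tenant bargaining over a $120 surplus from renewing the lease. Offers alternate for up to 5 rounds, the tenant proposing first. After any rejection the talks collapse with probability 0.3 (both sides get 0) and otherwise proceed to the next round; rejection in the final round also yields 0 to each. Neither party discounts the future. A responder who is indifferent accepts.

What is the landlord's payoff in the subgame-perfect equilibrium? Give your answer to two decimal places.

Round 5 (the tenant proposes): the landlord will accept anything ≥ 0, so the tenant offers 0 and keeps 120.
Round 4 (the landlord proposes): rejecting gives the tenant an expected 0.7 × 120 = 84. The landlord offers 84 and keeps 120 − 84 = 36.
Round 3 (the tenant proposes): rejecting gives the landlord an expected 0.7 × 36 = 25.2. The tenant offers 25.2 and keeps 120 − 25.2 = 94.8.
Round 2 (the landlord proposes): rejecting gives the tenant an expected 0.7 × 94.8 = 66.36. The landlord offers 66.36 and keeps 120 − 66.36 = 53.64.
Round 1 (the tenant proposes): rejecting gives the landlord an expected 0.7 × 53.64 = 37.548; the tenant offers that and keeps 82.452.

37.55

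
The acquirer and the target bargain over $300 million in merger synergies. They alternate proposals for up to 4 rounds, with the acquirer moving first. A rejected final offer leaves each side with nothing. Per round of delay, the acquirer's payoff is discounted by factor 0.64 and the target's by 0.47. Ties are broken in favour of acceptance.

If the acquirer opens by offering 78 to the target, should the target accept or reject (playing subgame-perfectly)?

Work out the target's continuation value if the offer is rejected.
Round 4 (the target proposes): rejection yields 0 for the acquirer; the target offers 0 and keeps 300.
Round 3 (the acquirer proposes): the target can get 300 next round, worth 0.47 × 300 = 141 now, so the acquirer offers 141, keeping 159.
Round 2 (the target proposes): the acquirer can get 159 next round, worth 0.64 × 159 = 101.76 now, so the target offers 101.76, keeping 198.24.
So by rejecting in round 1, the target gets 198.24 next round, worth 0.47 × 198.24 = 93.1728 now.
Offer 78 < 93.1728, so the target rejects.

Reject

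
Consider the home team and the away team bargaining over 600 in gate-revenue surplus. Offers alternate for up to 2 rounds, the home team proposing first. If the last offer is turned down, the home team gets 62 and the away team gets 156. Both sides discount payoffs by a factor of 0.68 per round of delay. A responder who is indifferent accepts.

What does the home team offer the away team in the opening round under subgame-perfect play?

365.84

Solve by backward induction from round 2.
Round 2 (the away team proposes): the home team gets 62 if talks fail, so the away team offers 62 and keeps 538.
Round 1 (the home team proposes): the away team can get 538 next round, worth 0.68 × 538 = 365.84 now, so the home team offers 365.84, keeping 234.16.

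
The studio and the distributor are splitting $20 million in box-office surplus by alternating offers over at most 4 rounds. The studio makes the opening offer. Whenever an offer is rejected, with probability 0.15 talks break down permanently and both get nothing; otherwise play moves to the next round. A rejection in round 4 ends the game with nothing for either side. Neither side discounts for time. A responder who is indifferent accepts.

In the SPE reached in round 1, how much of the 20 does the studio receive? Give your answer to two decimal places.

Round 4 (the distributor proposes): rejection yields 0 for the studio; the distributor offers 0 and keeps 20.
Round 3 (the studio proposes): rejecting gives the distributor an expected 0.85 × 20 = 17; the studio offers that and keeps 3.
Round 2 (the distributor proposes): rejecting gives the studio an expected 0.85 × 3 = 2.55. The distributor offers 2.55 and keeps 20 − 2.55 = 17.45.
Round 1 (the studio proposes): rejecting gives the distributor an expected 0.85 × 17.45 = 14.8325, so the studio offers 14.8325, keeping 5.1675.

5.17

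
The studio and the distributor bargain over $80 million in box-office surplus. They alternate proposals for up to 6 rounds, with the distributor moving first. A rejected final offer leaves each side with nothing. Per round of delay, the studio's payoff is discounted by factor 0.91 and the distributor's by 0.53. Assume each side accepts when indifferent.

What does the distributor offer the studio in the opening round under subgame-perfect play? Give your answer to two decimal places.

67.65

Round 6 (the studio proposes): the distributor will accept anything ≥ 0, so the studio offers 0 and keeps 80.
Round 5 (the distributor proposes): the studio can get 80 next round, worth 0.91 × 80 = 72.8 now. The distributor offers 72.8 and keeps 80 − 72.8 = 7.2.
Round 4 (the studio proposes): the distributor can get 7.2 next round, worth 0.53 × 7.2 = 3.816 now, so the studio offers 3.816, keeping 76.184.
Round 3 (the distributor proposes): the studio can get 76.184 next round, worth 0.91 × 76.184 = 69.32744 now. The distributor offers 69.32744 and keeps 80 − 69.32744 = 10.67256.
Round 2 (the studio proposes): the distributor can get 10.67256 next round, worth 0.53 × 10.67256 = 5.6564568 now; the studio offers that and keeps 74.3435432.
Round 1 (the distributor proposes): the studio can get 74.3435432 next round, worth 0.91 × 74.3435432 = 67.652624312 now, so the distributor offers 67.652624312, keeping 12.347375688.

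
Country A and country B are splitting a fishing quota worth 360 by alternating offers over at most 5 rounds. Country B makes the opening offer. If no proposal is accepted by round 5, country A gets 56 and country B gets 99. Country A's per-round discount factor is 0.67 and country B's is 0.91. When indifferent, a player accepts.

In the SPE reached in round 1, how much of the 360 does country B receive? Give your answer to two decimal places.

304.24

Round 5 (country B proposes): country A gets 56 if talks fail, so country B offers 56 and keeps 304.
Round 4 (country A proposes): country B can get 304 next round, worth 0.91 × 304 = 276.64 now, so country A offers 276.64, keeping 83.36.
Round 3 (country B proposes): country A can get 83.36 next round, worth 0.67 × 83.36 = 55.8512 now. Country B offers 55.8512 and keeps 360 − 55.8512 = 304.1488.
Round 2 (country A proposes): country B can get 304.1488 next round, worth 0.91 × 304.1488 = 276.775408 now; country A offers that and keeps 83.224592.
Round 1 (country B proposes): country A can get 83.224592 next round, worth 0.67 × 83.224592 = 55.76047664 now. Country B offers 55.76047664 and keeps 360 − 55.76047664 = 304.23952336.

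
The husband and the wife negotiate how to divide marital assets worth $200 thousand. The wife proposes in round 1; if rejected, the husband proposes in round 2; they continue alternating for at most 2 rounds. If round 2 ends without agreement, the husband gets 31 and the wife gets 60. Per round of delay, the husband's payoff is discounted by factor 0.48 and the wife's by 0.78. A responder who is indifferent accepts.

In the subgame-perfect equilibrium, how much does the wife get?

Round 2 (the husband proposes): the wife gets 60 if talks fail, so the husband offers 60 and keeps 140.
Round 1 (the wife proposes): the husband can get 140 next round, worth 0.48 × 140 = 67.2 now; the wife offers that and keeps 132.8.

132.8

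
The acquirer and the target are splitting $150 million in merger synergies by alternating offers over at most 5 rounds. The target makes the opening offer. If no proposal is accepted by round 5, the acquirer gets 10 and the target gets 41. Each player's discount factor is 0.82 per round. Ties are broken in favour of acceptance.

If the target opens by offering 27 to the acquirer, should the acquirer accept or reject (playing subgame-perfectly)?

Round 5 (the target proposes): the acquirer gets 10 if talks fail, so the target offers 10 and keeps 140.
Round 4 (the acquirer proposes): the target can get 140 next round, worth 0.82 × 140 = 114.8 now, so the acquirer offers 114.8, keeping 35.2.
Round 3 (the target proposes): the acquirer can get 35.2 next round, worth 0.82 × 35.2 = 28.864 now; the target offers that and keeps 121.136.
Round 2 (the acquirer proposes): the target can get 121.136 next round, worth 0.82 × 121.136 = 99.33152 now, so the acquirer offers 99.33152, keeping 50.66848.
So by rejecting in round 1, the acquirer gets 50.66848 next round, worth 0.82 × 50.66848 = 41.5481536 now.
Offer 27 < 41.5481536, so the acquirer rejects.

Reject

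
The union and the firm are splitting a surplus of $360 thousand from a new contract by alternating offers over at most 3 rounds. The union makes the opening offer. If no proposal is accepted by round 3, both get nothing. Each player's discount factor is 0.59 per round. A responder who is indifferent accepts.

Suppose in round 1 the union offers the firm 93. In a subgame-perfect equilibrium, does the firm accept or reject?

Accept

Round 3 (the union proposes): the firm will accept anything ≥ 0, so the union offers 0 and keeps 360.
Round 2 (the firm proposes): the union can get 360 next round, worth 0.59 × 360 = 212.4 now; the firm offers that and keeps 147.6.
So by rejecting in round 1, the firm gets 147.6 next round, worth 0.59 × 147.6 = 87.084 now.
Offer 93 ≥ 87.084, so the firm accepts.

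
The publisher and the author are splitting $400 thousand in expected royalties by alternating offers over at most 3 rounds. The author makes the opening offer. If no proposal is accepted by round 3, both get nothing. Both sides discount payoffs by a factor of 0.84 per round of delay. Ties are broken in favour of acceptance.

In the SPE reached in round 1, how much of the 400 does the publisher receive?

53.76

By backward induction:
Round 3 (the author proposes): rejection yields 0 for the publisher; the author offers 0 and keeps 400.
Round 2 (the publisher proposes): the author can get 400 next round, worth 0.84 × 400 = 336 now; the publisher offers that and keeps 64.
Round 1 (the author proposes): the publisher can get 64 next round, worth 0.84 × 64 = 53.76 now, so the author offers 53.76, keeping 346.24.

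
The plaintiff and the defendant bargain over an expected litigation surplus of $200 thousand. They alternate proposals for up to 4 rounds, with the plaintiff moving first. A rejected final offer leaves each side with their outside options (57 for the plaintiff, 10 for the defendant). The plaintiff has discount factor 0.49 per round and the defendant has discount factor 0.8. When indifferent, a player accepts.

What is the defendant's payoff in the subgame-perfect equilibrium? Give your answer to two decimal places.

126.44

Solve by backward induction from round 4.
Round 4 (the defendant proposes): the plaintiff gets 57 if talks fail, so the defendant offers 57 and keeps 143.
Round 3 (the plaintiff proposes): the defendant can get 143 next round, worth 0.8 × 143 = 114.4 now; the plaintiff offers that and keeps 85.6.
Round 2 (the defendant proposes): the plaintiff can get 85.6 next round, worth 0.49 × 85.6 = 41.944 now, so the defendant offers 41.944, keeping 158.056.
Round 1 (the plaintiff proposes): the defendant can get 158.056 next round, worth 0.8 × 158.056 = 126.4448 now. The plaintiff offers 126.4448 and keeps 200 − 126.4448 = 73.5552.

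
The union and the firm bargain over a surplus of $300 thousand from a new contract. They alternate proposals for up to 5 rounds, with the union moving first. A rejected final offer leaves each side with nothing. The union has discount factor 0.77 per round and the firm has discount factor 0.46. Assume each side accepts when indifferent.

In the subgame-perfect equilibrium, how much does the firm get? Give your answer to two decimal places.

Round 5 (the union proposes): the firm will accept anything ≥ 0, so the union offers 0 and keeps 300.
Round 4 (the firm proposes): the union can get 300 next round, worth 0.77 × 300 = 231 now, so the firm offers 231, keeping 69.
Round 3 (the union proposes): the firm can get 69 next round, worth 0.46 × 69 = 31.74 now. The union offers 31.74 and keeps 300 − 31.74 = 268.26.
Round 2 (the firm proposes): the union can get 268.26 next round, worth 0.77 × 268.26 = 206.5602 now, so the firm offers 206.5602, keeping 93.4398.
Round 1 (the union proposes): the firm can get 93.4398 next round, worth 0.46 × 93.4398 = 42.982308 now. The union offers 42.982308 and keeps 300 − 42.982308 = 257.017692.

42.98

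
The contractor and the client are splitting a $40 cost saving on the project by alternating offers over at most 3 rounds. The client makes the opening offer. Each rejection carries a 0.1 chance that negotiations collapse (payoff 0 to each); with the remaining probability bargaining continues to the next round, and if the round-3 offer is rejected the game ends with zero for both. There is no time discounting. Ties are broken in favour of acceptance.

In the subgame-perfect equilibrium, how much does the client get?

36.4

By backward induction:
Round 3 (the client proposes): rejection yields 0 for the contractor; the client offers 0 and keeps 40.
Round 2 (the contractor proposes): rejecting gives the client an expected 0.9 × 40 = 36. The contractor offers 36 and keeps 40 − 36 = 4.
Round 1 (the client proposes): rejecting gives the contractor an expected 0.9 × 4 = 3.6. The client offers 3.6 and keeps 40 − 3.6 = 36.4.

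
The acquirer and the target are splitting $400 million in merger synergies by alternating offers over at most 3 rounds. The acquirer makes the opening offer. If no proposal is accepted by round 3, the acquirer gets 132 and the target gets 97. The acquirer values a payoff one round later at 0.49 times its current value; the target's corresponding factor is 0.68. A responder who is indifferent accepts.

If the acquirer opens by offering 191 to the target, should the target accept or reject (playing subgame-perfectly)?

Round 3 (the acquirer proposes): the target gets 97 if talks fail, so the acquirer offers 97 and keeps 303.
Round 2 (the target proposes): the acquirer can get 303 next round, worth 0.49 × 303 = 148.47 now; the target offers that and keeps 251.53.
So by rejecting in round 1, the target gets 251.53 next round, worth 0.68 × 251.53 = 171.0404 now.
Offer 191 ≥ 171.0404, so the target accepts.

Accept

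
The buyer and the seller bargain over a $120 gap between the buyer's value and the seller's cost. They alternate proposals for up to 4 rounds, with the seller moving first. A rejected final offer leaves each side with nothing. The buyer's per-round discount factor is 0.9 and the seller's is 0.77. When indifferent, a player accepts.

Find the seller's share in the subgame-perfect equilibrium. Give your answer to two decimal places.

Work backward from the last round.
Round 4 (the buyer proposes): rejection yields 0 for the seller; the buyer offers 0 and keeps 120.
Round 3 (the seller proposes): the buyer can get 120 next round, worth 0.9 × 120 = 108 now; the seller offers that and keeps 12.
Round 2 (the buyer proposes): the seller can get 12 next round, worth 0.77 × 12 = 9.24 now. The buyer offers 9.24 and keeps 120 − 9.24 = 110.76.
Round 1 (the seller proposes): the buyer can get 110.76 next round, worth 0.9 × 110.76 = 99.684 now, so the seller offers 99.684, keeping 20.316.

20.32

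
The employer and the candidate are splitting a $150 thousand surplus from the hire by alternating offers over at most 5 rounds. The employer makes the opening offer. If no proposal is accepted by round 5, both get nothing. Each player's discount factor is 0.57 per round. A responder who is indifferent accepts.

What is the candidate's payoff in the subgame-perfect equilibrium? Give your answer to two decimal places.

By backward induction:
Round 5 (the employer proposes): rejection yields 0 for the candidate; the employer offers 0 and keeps 150.
Round 4 (the candidate proposes): the employer can get 150 next round, worth 0.57 × 150 = 85.5 now; the candidate offers that and keeps 64.5.
Round 3 (the employer proposes): the candidate can get 64.5 next round, worth 0.57 × 64.5 = 36.765 now, so the employer offers 36.765, keeping 113.235.
Round 2 (the candidate proposes): the employer can get 113.235 next round, worth 0.57 × 113.235 = 64.54395 now; the candidate offers that and keeps 85.45605.
Round 1 (the employer proposes): the candidate can get 85.45605 next round, worth 0.57 × 85.45605 = 48.7099485 now; the employer offers that and keeps 101.2900515.

48.71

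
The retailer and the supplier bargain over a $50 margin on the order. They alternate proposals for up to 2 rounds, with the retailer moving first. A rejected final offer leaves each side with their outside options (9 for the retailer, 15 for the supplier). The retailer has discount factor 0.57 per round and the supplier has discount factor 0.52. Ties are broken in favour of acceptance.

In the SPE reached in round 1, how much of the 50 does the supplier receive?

Round 2 (the supplier proposes): the retailer gets 9 if talks fail, so the supplier offers 9 and keeps 41.
Round 1 (the retailer proposes): the supplier can get 41 next round, worth 0.52 × 41 = 21.32 now, so the retailer offers 21.32, keeping 28.68.

21.32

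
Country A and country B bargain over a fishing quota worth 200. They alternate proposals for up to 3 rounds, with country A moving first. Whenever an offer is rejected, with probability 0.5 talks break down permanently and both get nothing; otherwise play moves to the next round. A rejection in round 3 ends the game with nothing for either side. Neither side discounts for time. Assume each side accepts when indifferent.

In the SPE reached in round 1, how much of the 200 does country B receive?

Round 3 (country A proposes): country B will accept anything ≥ 0, so country A offers 0 and keeps 200.
Round 2 (country B proposes): rejecting gives country A an expected 0.5 × 200 = 100; country B offers that and keeps 100.
Round 1 (country A proposes): rejecting gives country B an expected 0.5 × 100 = 50, so country A offers 50, keeping 150.

50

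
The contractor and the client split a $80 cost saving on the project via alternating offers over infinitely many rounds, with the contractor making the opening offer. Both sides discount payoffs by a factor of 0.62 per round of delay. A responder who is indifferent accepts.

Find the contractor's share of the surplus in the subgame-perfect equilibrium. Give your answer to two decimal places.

When the contractor proposes, the client accepts any offer worth at least 0.62 times what the client would get by proposing next round; and vice versa.
This gives x = 80 − 0.62y and y = 80 − 0.62x, where x and y are each side's share when it proposes.
Hence (1 − 0.62·0.62)x = 80(1 − 0.62), i.e. 0.6156·x = 30.4.
x ≈ 49.3827; the client's share is 80 − x ≈ 30.6173.

49.38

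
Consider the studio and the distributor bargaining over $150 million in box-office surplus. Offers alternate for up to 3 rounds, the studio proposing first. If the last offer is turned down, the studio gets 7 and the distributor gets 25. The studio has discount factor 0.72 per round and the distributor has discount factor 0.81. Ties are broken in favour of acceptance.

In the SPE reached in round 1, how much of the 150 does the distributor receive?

48.6

Round 3 (the studio proposes): the distributor gets 25 if talks fail, so the studio offers 25 and keeps 125.
Round 2 (the distributor proposes): the studio can get 125 next round, worth 0.72 × 125 = 90 now. The distributor offers 90 and keeps 150 − 90 = 60.
Round 1 (the studio proposes): the distributor can get 60 next round, worth 0.81 × 60 = 48.6 now; the studio offers that and keeps 101.4.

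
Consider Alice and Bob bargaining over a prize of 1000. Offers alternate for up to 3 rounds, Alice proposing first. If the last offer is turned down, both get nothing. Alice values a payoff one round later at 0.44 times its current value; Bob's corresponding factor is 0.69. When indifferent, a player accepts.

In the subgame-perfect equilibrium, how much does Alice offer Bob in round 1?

Solve by backward induction from round 3.
Round 3 (Alice proposes): Bob will accept anything ≥ 0, so Alice offers 0 and keeps 1000.
Round 2 (Bob proposes): Alice can get 1000 next round, worth 0.44 × 1000 = 440 now. Bob offers 440 and keeps 1000 − 440 = 560.
Round 1 (Alice proposes): Bob can get 560 next round, worth 0.69 × 560 = 386.4 now. Alice offers 386.4 and keeps 1000 − 386.4 = 613.6.

386.4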